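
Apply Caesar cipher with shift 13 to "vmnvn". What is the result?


Caesar cipher: shift "vmnvn" by 13
  'v' (pos 21) + 13 = pos 8 = 'i'
  'm' (pos 12) + 13 = pos 25 = 'z'
  'n' (pos 13) + 13 = pos 0 = 'a'
  'v' (pos 21) + 13 = pos 8 = 'i'
  'n' (pos 13) + 13 = pos 0 = 'a'
Result: izaia

izaia


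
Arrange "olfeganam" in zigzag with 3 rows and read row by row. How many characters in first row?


Zigzag "olfeganam" into 3 rows:
Placing characters:
  'o' => row 0
  'l' => row 1
  'f' => row 2
  'e' => row 1
  'g' => row 0
  'a' => row 1
  'n' => row 2
  'a' => row 1
  'm' => row 0
Rows:
  Row 0: "ogm"
  Row 1: "leaa"
  Row 2: "fn"
First row length: 3

3


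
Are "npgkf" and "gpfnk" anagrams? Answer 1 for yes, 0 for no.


Strings: "npgkf", "gpfnk"
Sorted first:  fgknp
Sorted second: fgknp
Sorted forms match => anagrams

1


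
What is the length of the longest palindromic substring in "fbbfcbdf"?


Input: "fbbfcbdf"
Checking substrings for palindromes:
  [0:4] "fbbf" (len 4) => palindrome
  [1:3] "bb" (len 2) => palindrome
Longest palindromic substring: "fbbf" with length 4

4


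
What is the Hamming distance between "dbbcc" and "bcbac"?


Comparing "dbbcc" and "bcbac" position by position:
  Position 0: 'd' vs 'b' => differ
  Position 1: 'b' vs 'c' => differ
  Position 2: 'b' vs 'b' => same
  Position 3: 'c' vs 'a' => differ
  Position 4: 'c' vs 'c' => same
Total differences (Hamming distance): 3

3


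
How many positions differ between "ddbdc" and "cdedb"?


Comparing "ddbdc" and "cdedb" position by position:
  Position 0: 'd' vs 'c' => DIFFER
  Position 1: 'd' vs 'd' => same
  Position 2: 'b' vs 'e' => DIFFER
  Position 3: 'd' vs 'd' => same
  Position 4: 'c' vs 'b' => DIFFER
Positions that differ: 3

3


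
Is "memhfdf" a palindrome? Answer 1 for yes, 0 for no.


Input: memhfdf
Reversed: fdfhmem
  Compare pos 0 ('m') with pos 6 ('f'): MISMATCH
  Compare pos 1 ('e') with pos 5 ('d'): MISMATCH
  Compare pos 2 ('m') with pos 4 ('f'): MISMATCH
Result: not a palindrome

0


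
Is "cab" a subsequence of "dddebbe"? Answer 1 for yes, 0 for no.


Check if "cab" is a subsequence of "dddebbe"
Greedy scan:
  Position 0 ('d'): no match needed
  Position 1 ('d'): no match needed
  Position 2 ('d'): no match needed
  Position 3 ('e'): no match needed
  Position 4 ('b'): no match needed
  Position 5 ('b'): no match needed
  Position 6 ('e'): no match needed
Only matched 0/3 characters => not a subsequence

0


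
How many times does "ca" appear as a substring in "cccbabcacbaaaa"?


Searching for "ca" in "cccbabcacbaaaa"
Scanning each position:
  Position 0: "cc" => no
  Position 1: "cc" => no
  Position 2: "cb" => no
  Position 3: "ba" => no
  Position 4: "ab" => no
  Position 5: "bc" => no
  Position 6: "ca" => MATCH
  Position 7: "ac" => no
  Position 8: "cb" => no
  Position 9: "ba" => no
  Position 10: "aa" => no
  Position 11: "aa" => no
  Position 12: "aa" => no
Total occurrences: 1

1


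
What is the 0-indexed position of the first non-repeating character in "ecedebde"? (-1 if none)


Input: ecedebde
Character frequencies:
  'b': 1
  'c': 1
  'd': 2
  'e': 4
Scanning left to right for freq == 1:
  Position 0 ('e'): freq=4, skip
  Position 1 ('c'): unique! => answer = 1

1


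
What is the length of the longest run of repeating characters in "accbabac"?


Input: "accbabac"
Scanning for longest run:
  Position 1 ('c'): new char, reset run to 1
  Position 2 ('c'): continues run of 'c', length=2
  Position 3 ('b'): new char, reset run to 1
  Position 4 ('a'): new char, reset run to 1
  Position 5 ('b'): new char, reset run to 1
  Position 6 ('a'): new char, reset run to 1
  Position 7 ('c'): new char, reset run to 1
Longest run: 'c' with length 2

2


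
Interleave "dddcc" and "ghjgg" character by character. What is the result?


Interleaving "dddcc" and "ghjgg":
  Position 0: 'd' from first, 'g' from second => "dg"
  Position 1: 'd' from first, 'h' from second => "dh"
  Position 2: 'd' from first, 'j' from second => "dj"
  Position 3: 'c' from first, 'g' from second => "cg"
  Position 4: 'c' from first, 'g' from second => "cg"
Result: dgdhdjcgcg

dgdhdjcgcg


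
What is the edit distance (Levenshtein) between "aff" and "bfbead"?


Computing edit distance: "aff" -> "bfbead"
DP table:
           b    f    b    e    a    d
      0    1    2    3    4    5    6
  a   1    1    2    3    4    4    5
  f   2    2    1    2    3    4    5
  f   3    3    2    2    3    4    5
Edit distance = dp[3][6] = 5

5


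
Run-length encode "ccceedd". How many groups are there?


Input: ccceedd
Scanning for consecutive runs:
  Group 1: 'c' x 3 (positions 0-2)
  Group 2: 'e' x 2 (positions 3-4)
  Group 3: 'd' x 2 (positions 5-6)
Total groups: 3

3


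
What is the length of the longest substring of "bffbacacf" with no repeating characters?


Input: "bffbacacf"
Sliding window (track last position of each char):
  Position 0 ('b'): window [0,0] length 1 -- new best
  Position 1 ('f'): window [0,1] length 2 -- new best
  Position 2 ('f'): repeat (last at 1), move window start to 2
  Position 2 ('f'): window [2,2] length 1
  Position 3 ('b'): window [2,3] length 2
  Position 4 ('a'): window [2,4] length 3 -- new best
  Position 5 ('c'): window [2,5] length 4 -- new best
  Position 6 ('a'): repeat (last at 4), move window start to 5
  Position 6 ('a'): window [5,6] length 2
  Position 7 ('c'): repeat (last at 5), move window start to 6
  Position 7 ('c'): window [6,7] length 2
  Position 8 ('f'): window [6,8] length 3
Longest substring with no repeats: "fbac" with length 4

4


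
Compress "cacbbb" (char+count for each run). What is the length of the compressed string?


Input: cacbbb
Runs:
  'c' x 1 => "c1"
  'a' x 1 => "a1"
  'c' x 1 => "c1"
  'b' x 3 => "b3"
Compressed: "c1a1c1b3"
Compressed length: 8

8


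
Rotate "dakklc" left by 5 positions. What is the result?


Input: "dakklc", rotate left by 5
First 5 characters: "dakkl"
Remaining characters: "c"
Concatenate remaining + first: "c" + "dakkl" = "cdakkl"

cdakkl


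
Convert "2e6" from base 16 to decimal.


Input: "2e6" in base 16
Positional expansion:
  Digit '2' (value 2) x 16^2 = 512
  Digit 'e' (value 14) x 16^1 = 224
  Digit '6' (value 6) x 16^0 = 6
Sum = 742

742


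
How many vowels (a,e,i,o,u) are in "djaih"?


Input: djaih
Checking each character:
  'd' at position 0: consonant
  'j' at position 1: consonant
  'a' at position 2: vowel (running total: 1)
  'i' at position 3: vowel (running total: 2)
  'h' at position 4: consonant
Total vowels: 2

2


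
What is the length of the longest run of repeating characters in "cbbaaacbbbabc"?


Input: "cbbaaacbbbabc"
Scanning for longest run:
  Position 1 ('b'): new char, reset run to 1
  Position 2 ('b'): continues run of 'b', length=2
  Position 3 ('a'): new char, reset run to 1
  Position 4 ('a'): continues run of 'a', length=2
  Position 5 ('a'): continues run of 'a', length=3
  Position 6 ('c'): new char, reset run to 1
  Position 7 ('b'): new char, reset run to 1
  Position 8 ('b'): continues run of 'b', length=2
  Position 9 ('b'): continues run of 'b', length=3
  Position 10 ('a'): new char, reset run to 1
  Position 11 ('b'): new char, reset run to 1
  Position 12 ('c'): new char, reset run to 1
Longest run: 'a' with length 3

3


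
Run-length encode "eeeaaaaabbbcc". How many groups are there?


Input: eeeaaaaabbbcc
Scanning for consecutive runs:
  Group 1: 'e' x 3 (positions 0-2)
  Group 2: 'a' x 5 (positions 3-7)
  Group 3: 'b' x 3 (positions 8-10)
  Group 4: 'c' x 2 (positions 11-12)
Total groups: 4

4


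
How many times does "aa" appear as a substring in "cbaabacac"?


Searching for "aa" in "cbaabacac"
Scanning each position:
  Position 0: "cb" => no
  Position 1: "ba" => no
  Position 2: "aa" => MATCH
  Position 3: "ab" => no
  Position 4: "ba" => no
  Position 5: "ac" => no
  Position 6: "ca" => no
  Position 7: "ac" => no
Total occurrences: 1

1


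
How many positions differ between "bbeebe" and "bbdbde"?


Comparing "bbeebe" and "bbdbde" position by position:
  Position 0: 'b' vs 'b' => same
  Position 1: 'b' vs 'b' => same
  Position 2: 'e' vs 'd' => DIFFER
  Position 3: 'e' vs 'b' => DIFFER
  Position 4: 'b' vs 'd' => DIFFER
  Position 5: 'e' vs 'e' => same
Positions that differ: 3

3


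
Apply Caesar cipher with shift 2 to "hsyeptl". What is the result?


Caesar cipher: shift "hsyeptl" by 2
  'h' (pos 7) + 2 = pos 9 = 'j'
  's' (pos 18) + 2 = pos 20 = 'u'
  'y' (pos 24) + 2 = pos 0 = 'a'
  'e' (pos 4) + 2 = pos 6 = 'g'
  'p' (pos 15) + 2 = pos 17 = 'r'
  't' (pos 19) + 2 = pos 21 = 'v'
  'l' (pos 11) + 2 = pos 13 = 'n'
Result: juagrvn

juagrvn


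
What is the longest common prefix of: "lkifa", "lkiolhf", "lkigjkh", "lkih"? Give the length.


Words: lkifa, lkiolhf, lkigjkh, lkih
  Position 0: all 'l' => match
  Position 1: all 'k' => match
  Position 2: all 'i' => match
  Position 3: ('f', 'o', 'g', 'h') => mismatch, stop
LCP = "lki" (length 3)

3


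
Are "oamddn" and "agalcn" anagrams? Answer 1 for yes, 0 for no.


Strings: "oamddn", "agalcn"
Sorted first:  addmno
Sorted second: aacgln
Differ at position 1: 'd' vs 'a' => not anagrams

0


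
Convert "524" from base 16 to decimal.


Input: "524" in base 16
Positional expansion:
  Digit '5' (value 5) x 16^2 = 1280
  Digit '2' (value 2) x 16^1 = 32
  Digit '4' (value 4) x 16^0 = 4
Sum = 1316

1316


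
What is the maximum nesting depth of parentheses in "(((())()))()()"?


Input: "(((())()))()()"
Tracking depth:
  Position 0 '(': depth becomes 1
  Position 1 '(': depth becomes 2
  Position 2 '(': depth becomes 3
  Position 3 '(': depth becomes 4
  Position 4 ')': depth becomes 3
  Position 5 ')': depth becomes 2
  Position 6 '(': depth becomes 3
  Position 7 ')': depth becomes 2
  Position 8 ')': depth becomes 1
  Position 9 ')': depth becomes 0
  Position 10 '(': depth becomes 1
  Position 11 ')': depth becomes 0
  Position 12 '(': depth becomes 1
  Position 13 ')': depth becomes 0
Maximum depth reached: 4

4


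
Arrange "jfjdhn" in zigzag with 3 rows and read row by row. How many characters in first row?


Zigzag "jfjdhn" into 3 rows:
Placing characters:
  'j' => row 0
  'f' => row 1
  'j' => row 2
  'd' => row 1
  'h' => row 0
  'n' => row 1
Rows:
  Row 0: "jh"
  Row 1: "fdn"
  Row 2: "j"
First row length: 2

2


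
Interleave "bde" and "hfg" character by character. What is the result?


Interleaving "bde" and "hfg":
  Position 0: 'b' from first, 'h' from second => "bh"
  Position 1: 'd' from first, 'f' from second => "df"
  Position 2: 'e' from first, 'g' from second => "eg"
Result: bhdfeg

bhdfeg


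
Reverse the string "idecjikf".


Input: idecjikf
Reading characters right to left:
  Position 7: 'f'
  Position 6: 'k'
  Position 5: 'i'
  Position 4: 'j'
  Position 3: 'c'
  Position 2: 'e'
  Position 1: 'd'
  Position 0: 'i'
Reversed: fkijcedi

fkijcedi


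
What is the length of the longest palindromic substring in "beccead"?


Input: "beccead"
Checking substrings for palindromes:
  [1:5] "ecce" (len 4) => palindrome
  [2:4] "cc" (len 2) => palindrome
Longest palindromic substring: "ecce" with length 4

4


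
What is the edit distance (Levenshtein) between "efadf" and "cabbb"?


Computing edit distance: "efadf" -> "cabbb"
DP table:
           c    a    b    b    b
      0    1    2    3    4    5
  e   1    1    2    3    4    5
  f   2    2    2    3    4    5
  a   3    3    2    3    4    5
  d   4    4    3    3    4    5
  f   5    5    4    4    4    5
Edit distance = dp[5][5] = 5

5


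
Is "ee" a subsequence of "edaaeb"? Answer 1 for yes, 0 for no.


Check if "ee" is a subsequence of "edaaeb"
Greedy scan:
  Position 0 ('e'): matches sub[0] = 'e'
  Position 1 ('d'): no match needed
  Position 2 ('a'): no match needed
  Position 3 ('a'): no match needed
  Position 4 ('e'): matches sub[1] = 'e'
  Position 5 ('b'): no match needed
All 2 characters matched => is a subsequence

1


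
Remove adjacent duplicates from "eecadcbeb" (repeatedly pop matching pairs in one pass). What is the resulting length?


Input: eecadcbeb
Stack-based adjacent duplicate removal:
  Read 'e': push. Stack: e
  Read 'e': matches stack top 'e' => pop. Stack: (empty)
  Read 'c': push. Stack: c
  Read 'a': push. Stack: ca
  Read 'd': push. Stack: cad
  Read 'c': push. Stack: cadc
  Read 'b': push. Stack: cadcb
  Read 'e': push. Stack: cadcbe
  Read 'b': push. Stack: cadcbeb
Final stack: "cadcbeb" (length 7)

7


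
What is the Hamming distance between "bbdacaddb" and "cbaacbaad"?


Comparing "bbdacaddb" and "cbaacbaad" position by position:
  Position 0: 'b' vs 'c' => differ
  Position 1: 'b' vs 'b' => same
  Position 2: 'd' vs 'a' => differ
  Position 3: 'a' vs 'a' => same
  Position 4: 'c' vs 'c' => same
  Position 5: 'a' vs 'b' => differ
  Position 6: 'd' vs 'a' => differ
  Position 7: 'd' vs 'a' => differ
  Position 8: 'b' vs 'd' => differ
Total differences (Hamming distance): 6

6


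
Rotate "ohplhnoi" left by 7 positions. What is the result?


Input: "ohplhnoi", rotate left by 7
First 7 characters: "ohplhno"
Remaining characters: "i"
Concatenate remaining + first: "i" + "ohplhno" = "iohplhno"

iohplhno


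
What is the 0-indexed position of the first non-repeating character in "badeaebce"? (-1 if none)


Input: badeaebce
Character frequencies:
  'a': 2
  'b': 2
  'c': 1
  'd': 1
  'e': 3
Scanning left to right for freq == 1:
  Position 0 ('b'): freq=2, skip
  Position 1 ('a'): freq=2, skip
  Position 2 ('d'): unique! => answer = 2

2


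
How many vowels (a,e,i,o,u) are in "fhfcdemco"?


Input: fhfcdemco
Checking each character:
  'f' at position 0: consonant
  'h' at position 1: consonant
  'f' at position 2: consonant
  'c' at position 3: consonant
  'd' at position 4: consonant
  'e' at position 5: vowel (running total: 1)
  'm' at position 6: consonant
  'c' at position 7: consonant
  'o' at position 8: vowel (running total: 2)
Total vowels: 2

2


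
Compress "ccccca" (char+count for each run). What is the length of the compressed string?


Input: ccccca
Runs:
  'c' x 5 => "c5"
  'a' x 1 => "a1"
Compressed: "c5a1"
Compressed length: 4

4


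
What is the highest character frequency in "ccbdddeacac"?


Input: ccbdddeacac
Character counts:
  'a': 2
  'b': 1
  'c': 4
  'd': 3
  'e': 1
Maximum frequency: 4

4


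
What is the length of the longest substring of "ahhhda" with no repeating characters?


Input: "ahhhda"
Sliding window (track last position of each char):
  Position 0 ('a'): window [0,0] length 1 -- new best
  Position 1 ('h'): window [0,1] length 2 -- new best
  Position 2 ('h'): repeat (last at 1), move window start to 2
  Position 2 ('h'): window [2,2] length 1
  Position 3 ('h'): repeat (last at 2), move window start to 3
  Position 3 ('h'): window [3,3] length 1
  Position 4 ('d'): window [3,4] length 2
  Position 5 ('a'): window [3,5] length 3 -- new best
Longest substring with no repeats: "hda" with length 3

3


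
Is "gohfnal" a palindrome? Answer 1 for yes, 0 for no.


Input: gohfnal
Reversed: lanfhog
  Compare pos 0 ('g') with pos 6 ('l'): MISMATCH
  Compare pos 1 ('o') with pos 5 ('a'): MISMATCH
  Compare pos 2 ('h') with pos 4 ('n'): MISMATCH
Result: not a palindrome

0


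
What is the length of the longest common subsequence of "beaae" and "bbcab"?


LCS of "beaae" and "bbcab"
DP table:
           b    b    c    a    b
      0    0    0    0    0    0
  b   0    1    1    1    1    1
  e   0    1    1    1    1    1
  a   0    1    1    1    2    2
  a   0    1    1    1    2    2
  e   0    1    1    1    2    2
LCS length = dp[5][5] = 2

2


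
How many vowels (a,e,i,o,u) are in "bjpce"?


Input: bjpce
Checking each character:
  'b' at position 0: consonant
  'j' at position 1: consonant
  'p' at position 2: consonant
  'c' at position 3: consonant
  'e' at position 4: vowel (running total: 1)
Total vowels: 1

1


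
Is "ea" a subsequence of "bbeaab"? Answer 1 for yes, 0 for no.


Check if "ea" is a subsequence of "bbeaab"
Greedy scan:
  Position 0 ('b'): no match needed
  Position 1 ('b'): no match needed
  Position 2 ('e'): matches sub[0] = 'e'
  Position 3 ('a'): matches sub[1] = 'a'
  Position 4 ('a'): no match needed
  Position 5 ('b'): no match needed
All 2 characters matched => is a subsequence

1


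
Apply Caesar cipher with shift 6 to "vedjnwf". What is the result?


Caesar cipher: shift "vedjnwf" by 6
  'v' (pos 21) + 6 = pos 1 = 'b'
  'e' (pos 4) + 6 = pos 10 = 'k'
  'd' (pos 3) + 6 = pos 9 = 'j'
  'j' (pos 9) + 6 = pos 15 = 'p'
  'n' (pos 13) + 6 = pos 19 = 't'
  'w' (pos 22) + 6 = pos 2 = 'c'
  'f' (pos 5) + 6 = pos 11 = 'l'
Result: bkjptcl

bkjptcl


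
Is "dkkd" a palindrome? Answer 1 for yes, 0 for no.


Input: dkkd
Reversed: dkkd
  Compare pos 0 ('d') with pos 3 ('d'): match
  Compare pos 1 ('k') with pos 2 ('k'): match
Result: palindrome

1


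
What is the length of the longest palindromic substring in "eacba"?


Input: "eacba"
Checking substrings for palindromes:
  No multi-char palindromic substrings found
Longest palindromic substring: "e" with length 1

1


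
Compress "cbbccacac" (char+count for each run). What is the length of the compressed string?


Input: cbbccacac
Runs:
  'c' x 1 => "c1"
  'b' x 2 => "b2"
  'c' x 2 => "c2"
  'a' x 1 => "a1"
  'c' x 1 => "c1"
  'a' x 1 => "a1"
  'c' x 1 => "c1"
Compressed: "c1b2c2a1c1a1c1"
Compressed length: 14

14


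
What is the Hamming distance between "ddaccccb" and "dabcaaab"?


Comparing "ddaccccb" and "dabcaaab" position by position:
  Position 0: 'd' vs 'd' => same
  Position 1: 'd' vs 'a' => differ
  Position 2: 'a' vs 'b' => differ
  Position 3: 'c' vs 'c' => same
  Position 4: 'c' vs 'a' => differ
  Position 5: 'c' vs 'a' => differ
  Position 6: 'c' vs 'a' => differ
  Position 7: 'b' vs 'b' => same
Total differences (Hamming distance): 5

5


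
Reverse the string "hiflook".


Input: hiflook
Reading characters right to left:
  Position 6: 'k'
  Position 5: 'o'
  Position 4: 'o'
  Position 3: 'l'
  Position 2: 'f'
  Position 1: 'i'
  Position 0: 'h'
Reversed: koolfih

koolfih


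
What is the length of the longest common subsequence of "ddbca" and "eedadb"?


LCS of "ddbca" and "eedadb"
DP table:
           e    e    d    a    d    b
      0    0    0    0    0    0    0
  d   0    0    0    1    1    1    1
  d   0    0    0    1    1    2    2
  b   0    0    0    1    1    2    3
  c   0    0    0    1    1    2    3
  a   0    0    0    1    2    2    3
LCS length = dp[5][6] = 3

3


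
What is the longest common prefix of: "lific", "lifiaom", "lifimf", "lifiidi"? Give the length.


Words: lific, lifiaom, lifimf, lifiidi
  Position 0: all 'l' => match
  Position 1: all 'i' => match
  Position 2: all 'f' => match
  Position 3: all 'i' => match
  Position 4: ('c', 'a', 'm', 'i') => mismatch, stop
LCP = "lifi" (length 4)

4


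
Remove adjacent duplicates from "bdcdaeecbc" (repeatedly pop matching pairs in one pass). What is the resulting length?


Input: bdcdaeecbc
Stack-based adjacent duplicate removal:
  Read 'b': push. Stack: b
  Read 'd': push. Stack: bd
  Read 'c': push. Stack: bdc
  Read 'd': push. Stack: bdcd
  Read 'a': push. Stack: bdcda
  Read 'e': push. Stack: bdcdae
  Read 'e': matches stack top 'e' => pop. Stack: bdcda
  Read 'c': push. Stack: bdcdac
  Read 'b': push. Stack: bdcdacb
  Read 'c': push. Stack: bdcdacbc
Final stack: "bdcdacbc" (length 8)

8


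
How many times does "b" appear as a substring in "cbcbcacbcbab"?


Searching for "b" in "cbcbcacbcbab"
Scanning each position:
  Position 0: "c" => no
  Position 1: "b" => MATCH
  Position 2: "c" => no
  Position 3: "b" => MATCH
  Position 4: "c" => no
  Position 5: "a" => no
  Position 6: "c" => no
  Position 7: "b" => MATCH
  Position 8: "c" => no
  Position 9: "b" => MATCH
  Position 10: "a" => no
  Position 11: "b" => MATCH
Total occurrences: 5

5


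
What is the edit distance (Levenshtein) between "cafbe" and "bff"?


Computing edit distance: "cafbe" -> "bff"
DP table:
           b    f    f
      0    1    2    3
  c   1    1    2    3
  a   2    2    2    3
  f   3    3    2    2
  b   4    3    3    3
  e   5    4    4    4
Edit distance = dp[5][3] = 4

4


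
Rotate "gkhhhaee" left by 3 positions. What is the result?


Input: "gkhhhaee", rotate left by 3
First 3 characters: "gkh"
Remaining characters: "hhaee"
Concatenate remaining + first: "hhaee" + "gkh" = "hhaeegkh"

hhaeegkh


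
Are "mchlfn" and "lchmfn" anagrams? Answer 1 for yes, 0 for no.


Strings: "mchlfn", "lchmfn"
Sorted first:  cfhlmn
Sorted second: cfhlmn
Sorted forms match => anagrams

1


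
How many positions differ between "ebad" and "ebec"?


Comparing "ebad" and "ebec" position by position:
  Position 0: 'e' vs 'e' => same
  Position 1: 'b' vs 'b' => same
  Position 2: 'a' vs 'e' => DIFFER
  Position 3: 'd' vs 'c' => DIFFER
Positions that differ: 2

2


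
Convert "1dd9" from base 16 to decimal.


Input: "1dd9" in base 16
Positional expansion:
  Digit '1' (value 1) x 16^3 = 4096
  Digit 'd' (value 13) x 16^2 = 3328
  Digit 'd' (value 13) x 16^1 = 208
  Digit '9' (value 9) x 16^0 = 9
Sum = 7641

7641


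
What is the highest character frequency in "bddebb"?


Input: bddebb
Character counts:
  'b': 3
  'd': 2
  'e': 1
Maximum frequency: 3

3


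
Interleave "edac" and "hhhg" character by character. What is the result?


Interleaving "edac" and "hhhg":
  Position 0: 'e' from first, 'h' from second => "eh"
  Position 1: 'd' from first, 'h' from second => "dh"
  Position 2: 'a' from first, 'h' from second => "ah"
  Position 3: 'c' from first, 'g' from second => "cg"
Result: ehdhahcg

ehdhahcg


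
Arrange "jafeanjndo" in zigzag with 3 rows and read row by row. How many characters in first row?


Zigzag "jafeanjndo" into 3 rows:
Placing characters:
  'j' => row 0
  'a' => row 1
  'f' => row 2
  'e' => row 1
  'a' => row 0
  'n' => row 1
  'j' => row 2
  'n' => row 1
  'd' => row 0
  'o' => row 1
Rows:
  Row 0: "jad"
  Row 1: "aenno"
  Row 2: "fj"
First row length: 3

3


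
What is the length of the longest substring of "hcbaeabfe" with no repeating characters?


Input: "hcbaeabfe"
Sliding window (track last position of each char):
  Position 0 ('h'): window [0,0] length 1 -- new best
  Position 1 ('c'): window [0,1] length 2 -- new best
  Position 2 ('b'): window [0,2] length 3 -- new best
  Position 3 ('a'): window [0,3] length 4 -- new best
  Position 4 ('e'): window [0,4] length 5 -- new best
  Position 5 ('a'): repeat (last at 3), move window start to 4
  Position 5 ('a'): window [4,5] length 2
  Position 6 ('b'): window [4,6] length 3
  Position 7 ('f'): window [4,7] length 4
  Position 8 ('e'): repeat (last at 4), move window start to 5
  Position 8 ('e'): window [5,8] length 4
Longest substring with no repeats: "hcbae" with length 5

5


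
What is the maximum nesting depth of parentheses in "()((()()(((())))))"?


Input: "()((()()(((())))))"
Tracking depth:
  Position 0 '(': depth becomes 1
  Position 1 ')': depth becomes 0
  Position 2 '(': depth becomes 1
  Position 3 '(': depth becomes 2
  Position 4 '(': depth becomes 3
  Position 5 ')': depth becomes 2
  Position 6 '(': depth becomes 3
  Position 7 ')': depth becomes 2
  Position 8 '(': depth becomes 3
  Position 9 '(': depth becomes 4
  Position 10 '(': depth becomes 5
  Position 11 '(': depth becomes 6
  Position 12 ')': depth becomes 5
  Position 13 ')': depth becomes 4
  Position 14 ')': depth becomes 3
  Position 15 ')': depth becomes 2
  Position 16 ')': depth becomes 1
  Position 17 ')': depth becomes 0
Maximum depth reached: 6

6


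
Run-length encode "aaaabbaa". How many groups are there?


Input: aaaabbaa
Scanning for consecutive runs:
  Group 1: 'a' x 4 (positions 0-3)
  Group 2: 'b' x 2 (positions 4-5)
  Group 3: 'a' x 2 (positions 6-7)
Total groups: 3

3


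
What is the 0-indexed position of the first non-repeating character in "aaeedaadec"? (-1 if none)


Input: aaeedaadec
Character frequencies:
  'a': 4
  'c': 1
  'd': 2
  'e': 3
Scanning left to right for freq == 1:
  Position 0 ('a'): freq=4, skip
  Position 1 ('a'): freq=4, skip
  Position 2 ('e'): freq=3, skip
  Position 3 ('e'): freq=3, skip
  Position 4 ('d'): freq=2, skip
  Position 5 ('a'): freq=4, skip
  Position 6 ('a'): freq=4, skip
  Position 7 ('d'): freq=2, skip
  Position 8 ('e'): freq=3, skip
  Position 9 ('c'): unique! => answer = 9

9


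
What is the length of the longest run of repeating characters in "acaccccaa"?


Input: "acaccccaa"
Scanning for longest run:
  Position 1 ('c'): new char, reset run to 1
  Position 2 ('a'): new char, reset run to 1
  Position 3 ('c'): new char, reset run to 1
  Position 4 ('c'): continues run of 'c', length=2
  Position 5 ('c'): continues run of 'c', length=3
  Position 6 ('c'): continues run of 'c', length=4
  Position 7 ('a'): new char, reset run to 1
  Position 8 ('a'): continues run of 'a', length=2
Longest run: 'c' with length 4

4


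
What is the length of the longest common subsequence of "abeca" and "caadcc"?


LCS of "abeca" and "caadcc"
DP table:
           c    a    a    d    c    c
      0    0    0    0    0    0    0
  a   0    0    1    1    1    1    1
  b   0    0    1    1    1    1    1
  e   0    0    1    1    1    1    1
  c   0    1    1    1    1    2    2
  a   0    1    2    2    2    2    2
LCS length = dp[5][6] = 2

2


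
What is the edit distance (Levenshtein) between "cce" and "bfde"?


Computing edit distance: "cce" -> "bfde"
DP table:
           b    f    d    e
      0    1    2    3    4
  c   1    1    2    3    4
  c   2    2    2    3    4
  e   3    3    3    3    3
Edit distance = dp[3][4] = 3

3


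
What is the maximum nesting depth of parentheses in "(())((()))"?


Input: "(())((()))"
Tracking depth:
  Position 0 '(': depth becomes 1
  Position 1 '(': depth becomes 2
  Position 2 ')': depth becomes 1
  Position 3 ')': depth becomes 0
  Position 4 '(': depth becomes 1
  Position 5 '(': depth becomes 2
  Position 6 '(': depth becomes 3
  Position 7 ')': depth becomes 2
  Position 8 ')': depth becomes 1
  Position 9 ')': depth becomes 0
Maximum depth reached: 3

3


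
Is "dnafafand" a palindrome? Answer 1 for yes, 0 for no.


Input: dnafafand
Reversed: dnafafand
  Compare pos 0 ('d') with pos 8 ('d'): match
  Compare pos 1 ('n') with pos 7 ('n'): match
  Compare pos 2 ('a') with pos 6 ('a'): match
  Compare pos 3 ('f') with pos 5 ('f'): match
Result: palindrome

1


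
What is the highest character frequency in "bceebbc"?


Input: bceebbc
Character counts:
  'b': 3
  'c': 2
  'e': 2
Maximum frequency: 3

3


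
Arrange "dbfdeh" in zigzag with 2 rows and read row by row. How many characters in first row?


Zigzag "dbfdeh" into 2 rows:
Placing characters:
  'd' => row 0
  'b' => row 1
  'f' => row 0
  'd' => row 1
  'e' => row 0
  'h' => row 1
Rows:
  Row 0: "dfe"
  Row 1: "bdh"
First row length: 3

3


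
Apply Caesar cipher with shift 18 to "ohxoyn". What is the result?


Caesar cipher: shift "ohxoyn" by 18
  'o' (pos 14) + 18 = pos 6 = 'g'
  'h' (pos 7) + 18 = pos 25 = 'z'
  'x' (pos 23) + 18 = pos 15 = 'p'
  'o' (pos 14) + 18 = pos 6 = 'g'
  'y' (pos 24) + 18 = pos 16 = 'q'
  'n' (pos 13) + 18 = pos 5 = 'f'
Result: gzpgqf

gzpgqf


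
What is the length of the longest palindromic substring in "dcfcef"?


Input: "dcfcef"
Checking substrings for palindromes:
  [1:4] "cfc" (len 3) => palindrome
Longest palindromic substring: "cfc" with length 3

3


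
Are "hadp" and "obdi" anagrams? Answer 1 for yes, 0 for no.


Strings: "hadp", "obdi"
Sorted first:  adhp
Sorted second: bdio
Differ at position 0: 'a' vs 'b' => not anagrams

0


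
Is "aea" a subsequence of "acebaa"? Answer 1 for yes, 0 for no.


Check if "aea" is a subsequence of "acebaa"
Greedy scan:
  Position 0 ('a'): matches sub[0] = 'a'
  Position 1 ('c'): no match needed
  Position 2 ('e'): matches sub[1] = 'e'
  Position 3 ('b'): no match needed
  Position 4 ('a'): matches sub[2] = 'a'
  Position 5 ('a'): no match needed
All 3 characters matched => is a subsequence

1


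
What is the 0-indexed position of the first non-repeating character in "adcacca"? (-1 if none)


Input: adcacca
Character frequencies:
  'a': 3
  'c': 3
  'd': 1
Scanning left to right for freq == 1:
  Position 0 ('a'): freq=3, skip
  Position 1 ('d'): unique! => answer = 1

1


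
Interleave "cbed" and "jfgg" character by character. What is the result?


Interleaving "cbed" and "jfgg":
  Position 0: 'c' from first, 'j' from second => "cj"
  Position 1: 'b' from first, 'f' from second => "bf"
  Position 2: 'e' from first, 'g' from second => "eg"
  Position 3: 'd' from first, 'g' from second => "dg"
Result: cjbfegdg

cjbfegdg


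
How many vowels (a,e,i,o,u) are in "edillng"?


Input: edillng
Checking each character:
  'e' at position 0: vowel (running total: 1)
  'd' at position 1: consonant
  'i' at position 2: vowel (running total: 2)
  'l' at position 3: consonant
  'l' at position 4: consonant
  'n' at position 5: consonant
  'g' at position 6: consonant
Total vowels: 2

2


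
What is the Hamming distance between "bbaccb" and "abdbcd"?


Comparing "bbaccb" and "abdbcd" position by position:
  Position 0: 'b' vs 'a' => differ
  Position 1: 'b' vs 'b' => same
  Position 2: 'a' vs 'd' => differ
  Position 3: 'c' vs 'b' => differ
  Position 4: 'c' vs 'c' => same
  Position 5: 'b' vs 'd' => differ
Total differences (Hamming distance): 4

4


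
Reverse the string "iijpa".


Input: iijpa
Reading characters right to left:
  Position 4: 'a'
  Position 3: 'p'
  Position 2: 'j'
  Position 1: 'i'
  Position 0: 'i'
Reversed: apjii

apjii


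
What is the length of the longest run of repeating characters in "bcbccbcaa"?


Input: "bcbccbcaa"
Scanning for longest run:
  Position 1 ('c'): new char, reset run to 1
  Position 2 ('b'): new char, reset run to 1
  Position 3 ('c'): new char, reset run to 1
  Position 4 ('c'): continues run of 'c', length=2
  Position 5 ('b'): new char, reset run to 1
  Position 6 ('c'): new char, reset run to 1
  Position 7 ('a'): new char, reset run to 1
  Position 8 ('a'): continues run of 'a', length=2
Longest run: 'c' with length 2

2


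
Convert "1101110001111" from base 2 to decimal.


Input: "1101110001111" in base 2
Positional expansion:
  Digit '1' (value 1) x 2^12 = 4096
  Digit '1' (value 1) x 2^11 = 2048
  Digit '0' (value 0) x 2^10 = 0
  Digit '1' (value 1) x 2^9 = 512
  Digit '1' (value 1) x 2^8 = 256
  Digit '1' (value 1) x 2^7 = 128
  Digit '0' (value 0) x 2^6 = 0
  Digit '0' (value 0) x 2^5 = 0
  Digit '0' (value 0) x 2^4 = 0
  Digit '1' (value 1) x 2^3 = 8
  Digit '1' (value 1) x 2^2 = 4
  Digit '1' (value 1) x 2^1 = 2
  Digit '1' (value 1) x 2^0 = 1
Sum = 7055

7055


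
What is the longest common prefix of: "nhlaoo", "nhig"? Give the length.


Words: nhlaoo, nhig
  Position 0: all 'n' => match
  Position 1: all 'h' => match
  Position 2: ('l', 'i') => mismatch, stop
LCP = "nh" (length 2)

2


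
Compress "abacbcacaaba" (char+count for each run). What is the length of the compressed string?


Input: abacbcacaaba
Runs:
  'a' x 1 => "a1"
  'b' x 1 => "b1"
  'a' x 1 => "a1"
  'c' x 1 => "c1"
  'b' x 1 => "b1"
  'c' x 1 => "c1"
  'a' x 1 => "a1"
  'c' x 1 => "c1"
  'a' x 2 => "a2"
  'b' x 1 => "b1"
  'a' x 1 => "a1"
Compressed: "a1b1a1c1b1c1a1c1a2b1a1"
Compressed length: 22

22


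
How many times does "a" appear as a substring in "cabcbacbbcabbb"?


Searching for "a" in "cabcbacbbcabbb"
Scanning each position:
  Position 0: "c" => no
  Position 1: "a" => MATCH
  Position 2: "b" => no
  Position 3: "c" => no
  Position 4: "b" => no
  Position 5: "a" => MATCH
  Position 6: "c" => no
  Position 7: "b" => no
  Position 8: "b" => no
  Position 9: "c" => no
  Position 10: "a" => MATCH
  Position 11: "b" => no
  Position 12: "b" => no
  Position 13: "b" => no
Total occurrences: 3

3


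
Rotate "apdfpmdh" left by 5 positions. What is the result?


Input: "apdfpmdh", rotate left by 5
First 5 characters: "apdfp"
Remaining characters: "mdh"
Concatenate remaining + first: "mdh" + "apdfp" = "mdhapdfp"

mdhapdfp


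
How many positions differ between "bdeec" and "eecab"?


Comparing "bdeec" and "eecab" position by position:
  Position 0: 'b' vs 'e' => DIFFER
  Position 1: 'd' vs 'e' => DIFFER
  Position 2: 'e' vs 'c' => DIFFER
  Position 3: 'e' vs 'a' => DIFFER
  Position 4: 'c' vs 'b' => DIFFER
Positions that differ: 5

5


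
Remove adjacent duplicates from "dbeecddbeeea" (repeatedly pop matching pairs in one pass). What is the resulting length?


Input: dbeecddbeeea
Stack-based adjacent duplicate removal:
  Read 'd': push. Stack: d
  Read 'b': push. Stack: db
  Read 'e': push. Stack: dbe
  Read 'e': matches stack top 'e' => pop. Stack: db
  Read 'c': push. Stack: dbc
  Read 'd': push. Stack: dbcd
  Read 'd': matches stack top 'd' => pop. Stack: dbc
  Read 'b': push. Stack: dbcb
  Read 'e': push. Stack: dbcbe
  Read 'e': matches stack top 'e' => pop. Stack: dbcb
  Read 'e': push. Stack: dbcbe
  Read 'a': push. Stack: dbcbea
Final stack: "dbcbea" (length 6)

6


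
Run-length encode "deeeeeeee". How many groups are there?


Input: deeeeeeee
Scanning for consecutive runs:
  Group 1: 'd' x 1 (positions 0-0)
  Group 2: 'e' x 8 (positions 1-8)
Total groups: 2

2


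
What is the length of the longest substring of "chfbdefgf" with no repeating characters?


Input: "chfbdefgf"
Sliding window (track last position of each char):
  Position 0 ('c'): window [0,0] length 1 -- new best
  Position 1 ('h'): window [0,1] length 2 -- new best
  Position 2 ('f'): window [0,2] length 3 -- new best
  Position 3 ('b'): window [0,3] length 4 -- new best
  Position 4 ('d'): window [0,4] length 5 -- new best
  Position 5 ('e'): window [0,5] length 6 -- new best
  Position 6 ('f'): repeat (last at 2), move window start to 3
  Position 6 ('f'): window [3,6] length 4
  Position 7 ('g'): window [3,7] length 5
  Position 8 ('f'): repeat (last at 6), move window start to 7
  Position 8 ('f'): window [7,8] length 2
Longest substring with no repeats: "chfbde" with length 6

6


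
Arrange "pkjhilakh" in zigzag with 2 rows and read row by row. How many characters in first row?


Zigzag "pkjhilakh" into 2 rows:
Placing characters:
  'p' => row 0
  'k' => row 1
  'j' => row 0
  'h' => row 1
  'i' => row 0
  'l' => row 1
  'a' => row 0
  'k' => row 1
  'h' => row 0
Rows:
  Row 0: "pjiah"
  Row 1: "khlk"
First row length: 5

5


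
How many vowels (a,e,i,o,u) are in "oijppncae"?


Input: oijppncae
Checking each character:
  'o' at position 0: vowel (running total: 1)
  'i' at position 1: vowel (running total: 2)
  'j' at position 2: consonant
  'p' at position 3: consonant
  'p' at position 4: consonant
  'n' at position 5: consonant
  'c' at position 6: consonant
  'a' at position 7: vowel (running total: 3)
  'e' at position 8: vowel (running total: 4)
Total vowels: 4

4


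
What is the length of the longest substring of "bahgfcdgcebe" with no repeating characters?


Input: "bahgfcdgcebe"
Sliding window (track last position of each char):
  Position 0 ('b'): window [0,0] length 1 -- new best
  Position 1 ('a'): window [0,1] length 2 -- new best
  Position 2 ('h'): window [0,2] length 3 -- new best
  Position 3 ('g'): window [0,3] length 4 -- new best
  Position 4 ('f'): window [0,4] length 5 -- new best
  Position 5 ('c'): window [0,5] length 6 -- new best
  Position 6 ('d'): window [0,6] length 7 -- new best
  Position 7 ('g'): repeat (last at 3), move window start to 4
  Position 7 ('g'): window [4,7] length 4
  Position 8 ('c'): repeat (last at 5), move window start to 6
  Position 8 ('c'): window [6,8] length 3
  Position 9 ('e'): window [6,9] length 4
  Position 10 ('b'): window [6,10] length 5
  Position 11 ('e'): repeat (last at 9), move window start to 10
  Position 11 ('e'): window [10,11] length 2
Longest substring with no repeats: "bahgfcd" with length 7

7


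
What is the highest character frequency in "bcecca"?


Input: bcecca
Character counts:
  'a': 1
  'b': 1
  'c': 3
  'e': 1
Maximum frequency: 3

3


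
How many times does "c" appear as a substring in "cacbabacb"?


Searching for "c" in "cacbabacb"
Scanning each position:
  Position 0: "c" => MATCH
  Position 1: "a" => no
  Position 2: "c" => MATCH
  Position 3: "b" => no
  Position 4: "a" => no
  Position 5: "b" => no
  Position 6: "a" => no
  Position 7: "c" => MATCH
  Position 8: "b" => no
Total occurrences: 3

3


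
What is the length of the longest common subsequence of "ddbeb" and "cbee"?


LCS of "ddbeb" and "cbee"
DP table:
           c    b    e    e
      0    0    0    0    0
  d   0    0    0    0    0
  d   0    0    0    0    0
  b   0    0    1    1    1
  e   0    0    1    2    2
  b   0    0    1    2    2
LCS length = dp[5][4] = 2

2


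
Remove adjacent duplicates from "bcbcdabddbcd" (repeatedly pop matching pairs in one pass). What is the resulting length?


Input: bcbcdabddbcd
Stack-based adjacent duplicate removal:
  Read 'b': push. Stack: b
  Read 'c': push. Stack: bc
  Read 'b': push. Stack: bcb
  Read 'c': push. Stack: bcbc
  Read 'd': push. Stack: bcbcd
  Read 'a': push. Stack: bcbcda
  Read 'b': push. Stack: bcbcdab
  Read 'd': push. Stack: bcbcdabd
  Read 'd': matches stack top 'd' => pop. Stack: bcbcdab
  Read 'b': matches stack top 'b' => pop. Stack: bcbcda
  Read 'c': push. Stack: bcbcdac
  Read 'd': push. Stack: bcbcdacd
Final stack: "bcbcdacd" (length 8)

8


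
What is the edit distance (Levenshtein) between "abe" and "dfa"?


Computing edit distance: "abe" -> "dfa"
DP table:
           d    f    a
      0    1    2    3
  a   1    1    2    2
  b   2    2    2    3
  e   3    3    3    3
Edit distance = dp[3][3] = 3

3


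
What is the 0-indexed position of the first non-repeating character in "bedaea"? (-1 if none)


Input: bedaea
Character frequencies:
  'a': 2
  'b': 1
  'd': 1
  'e': 2
Scanning left to right for freq == 1:
  Position 0 ('b'): unique! => answer = 0

0


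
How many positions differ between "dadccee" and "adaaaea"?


Comparing "dadccee" and "adaaaea" position by position:
  Position 0: 'd' vs 'a' => DIFFER
  Position 1: 'a' vs 'd' => DIFFER
  Position 2: 'd' vs 'a' => DIFFER
  Position 3: 'c' vs 'a' => DIFFER
  Position 4: 'c' vs 'a' => DIFFER
  Position 5: 'e' vs 'e' => same
  Position 6: 'e' vs 'a' => DIFFER
Positions that differ: 6

6


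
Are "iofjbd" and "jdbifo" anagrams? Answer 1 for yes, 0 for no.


Strings: "iofjbd", "jdbifo"
Sorted first:  bdfijo
Sorted second: bdfijo
Sorted forms match => anagrams

1


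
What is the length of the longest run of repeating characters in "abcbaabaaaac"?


Input: "abcbaabaaaac"
Scanning for longest run:
  Position 1 ('b'): new char, reset run to 1
  Position 2 ('c'): new char, reset run to 1
  Position 3 ('b'): new char, reset run to 1
  Position 4 ('a'): new char, reset run to 1
  Position 5 ('a'): continues run of 'a', length=2
  Position 6 ('b'): new char, reset run to 1
  Position 7 ('a'): new char, reset run to 1
  Position 8 ('a'): continues run of 'a', length=2
  Position 9 ('a'): continues run of 'a', length=3
  Position 10 ('a'): continues run of 'a', length=4
  Position 11 ('c'): new char, reset run to 1
Longest run: 'a' with length 4

4


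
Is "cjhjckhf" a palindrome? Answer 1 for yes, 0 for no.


Input: cjhjckhf
Reversed: fhkcjhjc
  Compare pos 0 ('c') with pos 7 ('f'): MISMATCH
  Compare pos 1 ('j') with pos 6 ('h'): MISMATCH
  Compare pos 2 ('h') with pos 5 ('k'): MISMATCH
  Compare pos 3 ('j') with pos 4 ('c'): MISMATCH
Result: not a palindrome

0


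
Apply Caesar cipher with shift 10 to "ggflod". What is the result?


Caesar cipher: shift "ggflod" by 10
  'g' (pos 6) + 10 = pos 16 = 'q'
  'g' (pos 6) + 10 = pos 16 = 'q'
  'f' (pos 5) + 10 = pos 15 = 'p'
  'l' (pos 11) + 10 = pos 21 = 'v'
  'o' (pos 14) + 10 = pos 24 = 'y'
  'd' (pos 3) + 10 = pos 13 = 'n'
Result: qqpvyn

qqpvyn
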